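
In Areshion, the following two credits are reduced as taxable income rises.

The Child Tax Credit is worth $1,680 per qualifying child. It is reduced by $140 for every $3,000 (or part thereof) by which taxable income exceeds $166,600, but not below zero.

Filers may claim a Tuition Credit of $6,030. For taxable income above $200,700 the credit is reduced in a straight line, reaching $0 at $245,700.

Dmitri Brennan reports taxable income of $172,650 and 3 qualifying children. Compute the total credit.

Child Tax Credit: base = 3 × $1,680 = $5,040. income exceeds $166,600 by $6,050, which is 3 full-or-partial $3,000 increments; reduction = 3 × $140 = $420, leaving $4,620.
Tuition Credit: $172,650 is at or below the $200,700 threshold, so the full $6,030 applies.
Total: $4,620 + $6,030 = $10,650.

$10,650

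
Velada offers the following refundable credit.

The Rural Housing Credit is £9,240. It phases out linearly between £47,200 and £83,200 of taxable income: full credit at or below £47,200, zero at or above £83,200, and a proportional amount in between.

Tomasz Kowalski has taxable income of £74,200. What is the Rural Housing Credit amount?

£2,310

Rural Housing Credit: £74,200 is £27,000 into a £36,000 phase-out range, leaving 9,000/36,000 of the credit: £9,240 × 9,000/36,000 = £2,310.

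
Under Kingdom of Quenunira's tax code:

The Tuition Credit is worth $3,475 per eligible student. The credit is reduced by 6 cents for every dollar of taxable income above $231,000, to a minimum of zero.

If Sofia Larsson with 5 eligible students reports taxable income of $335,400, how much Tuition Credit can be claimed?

$11,111

Tuition Credit: base = 5 × $3,475 = $17,375. 6% of the $104,400 excess over $231,000 is $6,264; credit = $17,375 − $6,264 = $11,111.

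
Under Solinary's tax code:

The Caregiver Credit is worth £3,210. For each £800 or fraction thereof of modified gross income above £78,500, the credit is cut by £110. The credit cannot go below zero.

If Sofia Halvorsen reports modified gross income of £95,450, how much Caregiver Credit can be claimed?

Caregiver Credit: income exceeds £78,500 by £16,950, which is 22 full-or-partial £800 increments; reduction = 22 × £110 = £2,420, leaving £790.

£790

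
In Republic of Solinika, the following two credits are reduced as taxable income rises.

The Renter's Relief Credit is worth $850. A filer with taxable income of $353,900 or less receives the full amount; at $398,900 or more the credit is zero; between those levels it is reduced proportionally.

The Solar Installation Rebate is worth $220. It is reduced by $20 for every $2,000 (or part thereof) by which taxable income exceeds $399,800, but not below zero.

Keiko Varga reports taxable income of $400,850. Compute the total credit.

$200

Renter's Relief Credit: $400,850 is at or above $398,900, so the credit is $0.
Solar Installation Rebate: income exceeds $399,800 by $1,050, which is 1 full-or-partial $2,000 increment; reduction = 1 × $20 = $20, leaving $200.
Total: $0 + $200 = $200.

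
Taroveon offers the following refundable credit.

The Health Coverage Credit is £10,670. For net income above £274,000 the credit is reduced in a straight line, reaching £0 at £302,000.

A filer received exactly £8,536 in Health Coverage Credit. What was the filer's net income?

£8,536 is 8,536/10,670 of the full £10,670, so 2,134/10,670 of the £28,000 range has been used: income = £274,000 + £28,000 × 2,134/10,670 = £279,600.

£279,600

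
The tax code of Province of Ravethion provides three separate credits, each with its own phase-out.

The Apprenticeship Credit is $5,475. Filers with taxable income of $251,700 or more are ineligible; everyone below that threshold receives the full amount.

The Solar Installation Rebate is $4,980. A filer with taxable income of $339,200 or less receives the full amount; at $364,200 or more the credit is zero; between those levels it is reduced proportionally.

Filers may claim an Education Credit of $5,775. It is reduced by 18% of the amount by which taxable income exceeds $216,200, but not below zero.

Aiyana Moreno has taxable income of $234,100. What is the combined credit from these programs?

$13,008

Apprenticeship Credit: $234,100 is below the $251,700 cutoff, so the full $5,475 applies.
Solar Installation Rebate: $234,100 is at or below the $339,200 threshold, so the full $4,980 applies.
Education Credit: 18% of the $17,900 excess over $216,200 is $3,222; credit = $5,775 − $3,222 = $2,553.
Total: $5,475 + $4,980 + $2,553 = $13,008.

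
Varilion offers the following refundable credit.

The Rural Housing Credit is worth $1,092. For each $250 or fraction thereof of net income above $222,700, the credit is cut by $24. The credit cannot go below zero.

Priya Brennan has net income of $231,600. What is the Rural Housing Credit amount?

Rural Housing Credit: income exceeds $222,700 by $8,900, which is 36 full-or-partial $250 increments; reduction = 36 × $24 = $864, leaving $228.

$228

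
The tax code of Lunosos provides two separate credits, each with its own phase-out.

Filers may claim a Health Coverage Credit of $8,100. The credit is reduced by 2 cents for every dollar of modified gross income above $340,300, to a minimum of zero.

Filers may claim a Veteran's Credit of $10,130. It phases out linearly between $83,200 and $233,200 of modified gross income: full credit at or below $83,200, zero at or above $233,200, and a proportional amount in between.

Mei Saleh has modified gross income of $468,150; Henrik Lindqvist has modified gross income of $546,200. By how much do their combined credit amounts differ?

$1,561

Mei ($468,150): Health Coverage Credit: 2% of the $127,850 excess over $340,300 is $2,557; credit = $8,100 − $2,557 = $5,543. Veteran's Credit: $468,150 is at or above $233,200, so the credit is $0. total $5,543 + $0 = $5,543
Henrik ($546,200): Health Coverage Credit: 2% of the $205,900 excess over $340,300 is $4,118; credit = $8,100 − $4,118 = $3,982. Veteran's Credit: $546,200 is at or above $233,200, so the credit is $0. total $3,982 + $0 = $3,982
Difference: |$5,543 − $3,982| = $1,561.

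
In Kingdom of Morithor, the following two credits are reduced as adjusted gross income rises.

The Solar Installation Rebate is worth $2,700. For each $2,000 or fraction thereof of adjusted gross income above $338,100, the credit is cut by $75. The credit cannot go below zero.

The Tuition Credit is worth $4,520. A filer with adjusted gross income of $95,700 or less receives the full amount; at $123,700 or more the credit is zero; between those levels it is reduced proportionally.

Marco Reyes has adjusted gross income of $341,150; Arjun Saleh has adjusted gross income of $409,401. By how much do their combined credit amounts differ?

Marco ($341,150): Solar Installation Rebate: income exceeds $338,100 by $3,050, which is 2 full-or-partial $2,000 increments; reduction = 2 × $75 = $150, leaving $2,550. Tuition Credit: $341,150 is at or above $123,700, so the credit is $0. total $2,550 + $0 = $2,550
Arjun ($409,401): Solar Installation Rebate: income exceeds $338,100 by $71,301 → 36 increments × $75 = $2,700 ≥ base, so the credit is $0. Tuition Credit: $409,401 is at or above $123,700, so the credit is $0. total $0 + $0 = $0
Difference: |$2,550 − $0| = $2,550.

$2,550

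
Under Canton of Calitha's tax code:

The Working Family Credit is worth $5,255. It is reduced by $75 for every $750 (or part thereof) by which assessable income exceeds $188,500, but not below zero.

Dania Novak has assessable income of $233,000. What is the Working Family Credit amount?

$755

Working Family Credit: income exceeds $188,500 by $44,500, which is 60 full-or-partial $750 increments; reduction = 60 × $75 = $4,500, leaving $755.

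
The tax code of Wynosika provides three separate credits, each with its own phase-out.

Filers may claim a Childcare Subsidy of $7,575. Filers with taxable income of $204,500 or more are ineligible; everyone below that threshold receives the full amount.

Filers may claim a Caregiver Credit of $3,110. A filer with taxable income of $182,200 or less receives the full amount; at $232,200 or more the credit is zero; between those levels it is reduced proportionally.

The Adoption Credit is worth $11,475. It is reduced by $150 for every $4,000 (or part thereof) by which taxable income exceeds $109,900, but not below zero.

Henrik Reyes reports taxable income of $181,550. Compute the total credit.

$19,460

Childcare Subsidy: $181,550 is below the $204,500 cutoff, so the full $7,575 applies.
Caregiver Credit: $181,550 is at or below the $182,200 threshold, so the full $3,110 applies.
Adoption Credit: income exceeds $109,900 by $71,650, which is 18 full-or-partial $4,000 increments; reduction = 18 × $150 = $2,700, leaving $8,775.
Total: $7,575 + $3,110 + $8,775 = $19,460.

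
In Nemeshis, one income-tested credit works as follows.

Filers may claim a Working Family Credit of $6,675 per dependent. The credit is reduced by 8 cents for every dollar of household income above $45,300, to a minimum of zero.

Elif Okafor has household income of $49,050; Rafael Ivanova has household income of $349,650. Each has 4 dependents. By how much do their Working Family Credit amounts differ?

$24,048

Elif ($49,050): Working Family Credit: base = 4 × $6,675 = $26,700. 8% of the $3,750 excess over $45,300 is $300; credit = $26,700 − $300 = $26,400.
Rafael ($349,650): Working Family Credit: base = 4 × $6,675 = $26,700. 8% of the $304,350 excess over $45,300 is $24,348; credit = $26,700 − $24,348 = $2,352.
Difference: |$26,400 − $2,352| = $24,048.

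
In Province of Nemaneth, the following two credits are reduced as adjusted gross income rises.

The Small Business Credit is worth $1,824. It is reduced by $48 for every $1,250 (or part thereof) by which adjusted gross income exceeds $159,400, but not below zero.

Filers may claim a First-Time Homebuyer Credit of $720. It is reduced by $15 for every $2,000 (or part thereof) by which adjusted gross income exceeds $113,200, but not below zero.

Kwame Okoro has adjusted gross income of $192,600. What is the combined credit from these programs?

$648

Small Business Credit: income exceeds $159,400 by $33,200, which is 27 full-or-partial $1,250 increments; reduction = 27 × $48 = $1,296, leaving $528.
First-Time Homebuyer Credit: income exceeds $113,200 by $79,400, which is 40 full-or-partial $2,000 increments; reduction = 40 × $15 = $600, leaving $120.
Total: $528 + $120 = $648.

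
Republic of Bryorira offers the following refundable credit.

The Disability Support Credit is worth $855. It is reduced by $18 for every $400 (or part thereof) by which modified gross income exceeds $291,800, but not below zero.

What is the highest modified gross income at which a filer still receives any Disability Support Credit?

$310,600

After 47 increments the reduction is 47 × $18 = $846, leaving $9; one more increment wipes it out. Increment 47 ends at excess 47 × $400 = $18,800, so the highest qualifying income is $291,800 + $18,800 = $310,600.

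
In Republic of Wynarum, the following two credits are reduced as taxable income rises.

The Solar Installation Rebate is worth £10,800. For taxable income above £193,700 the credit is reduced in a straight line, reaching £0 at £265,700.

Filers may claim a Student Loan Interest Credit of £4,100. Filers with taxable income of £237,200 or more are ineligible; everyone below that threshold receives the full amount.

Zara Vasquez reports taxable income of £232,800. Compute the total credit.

Solar Installation Rebate: £232,800 is £39,100 into a £72,000 phase-out range, leaving 32,900/72,000 of the credit: £10,800 × 32,900/72,000 = £4,935.
Student Loan Interest Credit: £232,800 is below the £237,200 cutoff, so the full £4,100 applies.
Total: £4,935 + £4,100 = £9,035.

£9,035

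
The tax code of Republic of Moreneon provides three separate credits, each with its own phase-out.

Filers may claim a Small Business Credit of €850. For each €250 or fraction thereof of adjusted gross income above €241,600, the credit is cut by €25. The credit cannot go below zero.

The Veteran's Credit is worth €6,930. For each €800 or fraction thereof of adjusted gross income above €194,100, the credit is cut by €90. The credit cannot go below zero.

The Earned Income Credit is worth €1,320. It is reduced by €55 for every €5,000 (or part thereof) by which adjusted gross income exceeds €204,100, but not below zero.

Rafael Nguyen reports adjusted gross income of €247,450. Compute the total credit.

€1,975

Small Business Credit: income exceeds €241,600 by €5,850, which is 24 full-or-partial €250 increments; reduction = 24 × €25 = €600, leaving €250.
Veteran's Credit: income exceeds €194,100 by €53,350, which is 67 full-or-partial €800 increments; reduction = 67 × €90 = €6,030, leaving €900.
Earned Income Credit: income exceeds €204,100 by €43,350, which is 9 full-or-partial €5,000 increments; reduction = 9 × €55 = €495, leaving €825.
Total: €250 + €900 + €825 = €1,975.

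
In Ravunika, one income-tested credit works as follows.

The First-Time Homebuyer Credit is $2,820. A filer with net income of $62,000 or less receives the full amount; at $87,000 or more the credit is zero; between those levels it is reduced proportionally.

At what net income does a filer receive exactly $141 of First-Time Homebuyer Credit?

$141 is 141/2,820 of the full $2,820, so 2,679/2,820 of the $25,000 range has been used: income = $62,000 + $25,000 × 2,679/2,820 = $85,750.

$85,750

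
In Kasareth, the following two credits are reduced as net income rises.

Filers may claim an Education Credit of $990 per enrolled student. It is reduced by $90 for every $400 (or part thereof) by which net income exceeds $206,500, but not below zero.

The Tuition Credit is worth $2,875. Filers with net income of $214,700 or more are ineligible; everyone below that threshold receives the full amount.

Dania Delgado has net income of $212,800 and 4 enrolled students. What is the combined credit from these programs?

Education Credit: base = 4 × $990 = $3,960. income exceeds $206,500 by $6,300, which is 16 full-or-partial $400 increments; reduction = 16 × $90 = $1,440, leaving $2,520.
Tuition Credit: $212,800 is below the $214,700 cutoff, so the full $2,875 applies.
Total: $2,520 + $2,875 = $5,395.

$5,395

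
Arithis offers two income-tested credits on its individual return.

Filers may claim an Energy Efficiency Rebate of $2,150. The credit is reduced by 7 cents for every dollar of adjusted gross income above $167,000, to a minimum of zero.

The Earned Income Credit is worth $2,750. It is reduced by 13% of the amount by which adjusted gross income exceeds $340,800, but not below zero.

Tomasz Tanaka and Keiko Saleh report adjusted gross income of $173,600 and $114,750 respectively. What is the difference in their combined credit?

$462

Tomasz ($173,600): Energy Efficiency Rebate: 7% of the $6,600 excess over $167,000 is $462; credit = $2,150 − $462 = $1,688. Earned Income Credit: $173,600 is at or below the $340,800 threshold, so the full $2,750 applies. total $1,688 + $2,750 = $4,438
Keiko ($114,750): Energy Efficiency Rebate: $114,750 is at or below the $167,000 threshold, so the full $2,150 applies. Earned Income Credit: $114,750 is at or below the $340,800 threshold, so the full $2,750 applies. total $2,150 + $2,750 = $4,900
Difference: |$4,438 − $4,900| = $462.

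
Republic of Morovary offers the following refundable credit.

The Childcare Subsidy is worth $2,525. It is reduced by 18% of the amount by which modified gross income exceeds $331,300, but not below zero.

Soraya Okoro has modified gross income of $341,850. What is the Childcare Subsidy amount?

$626

Childcare Subsidy: 18% of the $10,550 excess over $331,300 is $1,899; credit = $2,525 − $1,899 = $626.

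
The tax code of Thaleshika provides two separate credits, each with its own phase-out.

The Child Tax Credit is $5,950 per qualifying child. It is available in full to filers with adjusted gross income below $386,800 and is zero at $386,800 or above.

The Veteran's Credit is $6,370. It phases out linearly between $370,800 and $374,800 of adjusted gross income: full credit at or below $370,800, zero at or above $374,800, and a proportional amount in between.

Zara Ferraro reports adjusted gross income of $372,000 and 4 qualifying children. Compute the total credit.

$28,259

Child Tax Credit: base = 4 × $5,950 = $23,800. $372,000 is below the $386,800 cutoff, so the full $23,800 applies.
Veteran's Credit: $372,000 is $1,200 into a $4,000 phase-out range, leaving 2,800/4,000 of the credit: $6,370 × 2,800/4,000 = $4,459.
Total: $23,800 + $4,459 = $28,259.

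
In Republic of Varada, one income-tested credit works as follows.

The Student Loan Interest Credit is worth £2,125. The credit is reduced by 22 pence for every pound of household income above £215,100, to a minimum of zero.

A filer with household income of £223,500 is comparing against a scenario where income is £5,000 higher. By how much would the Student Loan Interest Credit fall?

At £223,500 — 22% of the £8,400 excess over £215,100 is £1,848; credit = £2,125 − £1,848 = £277.
At £228,500 — 22% of the £13,400 excess over £215,100 is £2,948 ≥ base, so the credit is £0.
Lost: £277 − £0 = £277.

£277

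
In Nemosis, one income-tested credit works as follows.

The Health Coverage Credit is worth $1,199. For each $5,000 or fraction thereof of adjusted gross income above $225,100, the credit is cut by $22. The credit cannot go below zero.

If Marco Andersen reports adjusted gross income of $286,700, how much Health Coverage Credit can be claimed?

Health Coverage Credit: income exceeds $225,100 by $61,600, which is 13 full-or-partial $5,000 increments; reduction = 13 × $22 = $286, leaving $913.

$913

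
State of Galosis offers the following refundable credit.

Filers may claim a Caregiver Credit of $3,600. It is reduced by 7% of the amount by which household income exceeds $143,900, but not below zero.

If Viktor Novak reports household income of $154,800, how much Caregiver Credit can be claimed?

$2,837

Caregiver Credit: 7% of the $10,900 excess over $143,900 is $763; credit = $3,600 − $763 = $2,837.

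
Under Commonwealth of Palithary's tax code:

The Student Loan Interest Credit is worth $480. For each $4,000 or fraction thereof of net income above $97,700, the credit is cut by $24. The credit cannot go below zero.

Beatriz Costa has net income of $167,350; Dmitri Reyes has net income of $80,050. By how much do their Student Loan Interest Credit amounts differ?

Beatriz ($167,350): Student Loan Interest Credit: income exceeds $97,700 by $69,650, which is 18 full-or-partial $4,000 increments; reduction = 18 × $24 = $432, leaving $48.
Dmitri ($80,050): Student Loan Interest Credit: $80,050 is at or below the $97,700 threshold, so the full $480 applies.
Difference: |$48 − $480| = $432.

$432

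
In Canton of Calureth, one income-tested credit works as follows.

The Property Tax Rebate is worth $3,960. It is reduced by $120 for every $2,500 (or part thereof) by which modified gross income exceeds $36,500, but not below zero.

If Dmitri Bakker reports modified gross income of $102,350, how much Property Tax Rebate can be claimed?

Property Tax Rebate: income exceeds $36,500 by $65,850, which is 27 full-or-partial $2,500 increments; reduction = 27 × $120 = $3,240, leaving $720.

$720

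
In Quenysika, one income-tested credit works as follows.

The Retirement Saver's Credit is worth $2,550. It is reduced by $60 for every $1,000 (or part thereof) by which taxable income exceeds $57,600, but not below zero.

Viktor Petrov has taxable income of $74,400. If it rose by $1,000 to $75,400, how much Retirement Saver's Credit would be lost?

$60

At $74,400 — income exceeds $57,600 by $16,800, which is 17 full-or-partial $1,000 increments; reduction = 17 × $60 = $1,020, leaving $1,530.
At $75,400 — income exceeds $57,600 by $17,800, which is 18 full-or-partial $1,000 increments; reduction = 18 × $60 = $1,080, leaving $1,470.
Lost: $1,530 − $1,470 = $60.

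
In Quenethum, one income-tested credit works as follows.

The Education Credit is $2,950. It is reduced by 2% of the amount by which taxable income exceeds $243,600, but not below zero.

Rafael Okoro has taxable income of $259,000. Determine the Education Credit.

$2,642

Education Credit: 2% of the $15,400 excess over $243,600 is $308; credit = $2,950 − $308 = $2,642.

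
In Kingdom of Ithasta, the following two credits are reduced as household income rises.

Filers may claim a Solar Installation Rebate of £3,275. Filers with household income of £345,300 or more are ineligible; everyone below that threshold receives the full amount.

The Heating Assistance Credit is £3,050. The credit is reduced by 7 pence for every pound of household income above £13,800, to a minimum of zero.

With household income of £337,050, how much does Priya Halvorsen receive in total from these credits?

Solar Installation Rebate: £337,050 is below the £345,300 cutoff, so the full £3,275 applies.
Heating Assistance Credit: 7% of the £323,250 excess over £13,800 is £22,627.50 ≥ base, so the credit is £0.
Total: £3,275 + £0 = £3,275.

£3,275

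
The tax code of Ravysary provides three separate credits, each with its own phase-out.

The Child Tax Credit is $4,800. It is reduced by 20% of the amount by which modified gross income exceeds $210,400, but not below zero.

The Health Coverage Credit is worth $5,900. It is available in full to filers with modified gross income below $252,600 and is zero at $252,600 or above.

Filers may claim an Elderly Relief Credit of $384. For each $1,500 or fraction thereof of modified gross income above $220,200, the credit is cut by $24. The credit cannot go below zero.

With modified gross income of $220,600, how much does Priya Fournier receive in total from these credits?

Child Tax Credit: 20% of the $10,200 excess over $210,400 is $2,040; credit = $4,800 − $2,040 = $2,760.
Health Coverage Credit: $220,600 is below the $252,600 cutoff, so the full $5,900 applies.
Elderly Relief Credit: income exceeds $220,200 by $400, which is 1 full-or-partial $1,500 increment; reduction = 1 × $24 = $24, leaving $360.
Total: $2,760 + $5,900 + $360 = $9,020.

$9,020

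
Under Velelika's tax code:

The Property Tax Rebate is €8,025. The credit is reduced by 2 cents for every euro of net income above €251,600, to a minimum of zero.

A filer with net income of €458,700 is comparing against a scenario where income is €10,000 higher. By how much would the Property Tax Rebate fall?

At €458,700 — 2% of the €207,100 excess over €251,600 is €4,142; credit = €8,025 − €4,142 = €3,883.
At €468,700 — 2% of the €217,100 excess over €251,600 is €4,342; credit = €8,025 − €4,342 = €3,683.
Lost: €3,883 − €3,683 = €200.

€200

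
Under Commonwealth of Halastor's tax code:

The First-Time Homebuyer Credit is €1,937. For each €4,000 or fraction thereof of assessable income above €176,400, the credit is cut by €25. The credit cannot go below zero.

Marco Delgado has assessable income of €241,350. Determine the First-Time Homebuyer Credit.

€1,512

First-Time Homebuyer Credit: income exceeds €176,400 by €64,950, which is 17 full-or-partial €4,000 increments; reduction = 17 × €25 = €425, leaving €1,512.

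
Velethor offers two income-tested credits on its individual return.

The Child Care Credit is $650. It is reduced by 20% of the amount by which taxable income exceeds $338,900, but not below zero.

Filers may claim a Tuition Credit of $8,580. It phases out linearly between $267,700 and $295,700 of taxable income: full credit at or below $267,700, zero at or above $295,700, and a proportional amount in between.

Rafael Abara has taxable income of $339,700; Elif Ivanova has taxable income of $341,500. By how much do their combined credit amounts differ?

$360

Rafael ($339,700): Child Care Credit: 20% of the $800 excess over $338,900 is $160; credit = $650 − $160 = $490. Tuition Credit: $339,700 is at or above $295,700, so the credit is $0. total $490 + $0 = $490
Elif ($341,500): Child Care Credit: 20% of the $2,600 excess over $338,900 is $520; credit = $650 − $520 = $130. Tuition Credit: $341,500 is at or above $295,700, so the credit is $0. total $130 + $0 = $130
Difference: |$490 − $130| = $360.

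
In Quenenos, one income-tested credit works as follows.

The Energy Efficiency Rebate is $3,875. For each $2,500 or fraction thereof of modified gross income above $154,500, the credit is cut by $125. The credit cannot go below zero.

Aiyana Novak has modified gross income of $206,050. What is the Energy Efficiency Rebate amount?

Energy Efficiency Rebate: income exceeds $154,500 by $51,550, which is 21 full-or-partial $2,500 increments; reduction = 21 × $125 = $2,625, leaving $1,250.

$1,250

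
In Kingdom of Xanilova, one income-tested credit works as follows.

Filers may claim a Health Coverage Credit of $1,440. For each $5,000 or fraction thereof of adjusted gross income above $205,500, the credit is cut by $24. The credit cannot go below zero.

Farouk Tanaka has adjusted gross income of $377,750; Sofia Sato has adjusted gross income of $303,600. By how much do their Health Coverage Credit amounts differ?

Farouk ($377,750): Health Coverage Credit: income exceeds $205,500 by $172,250, which is 35 full-or-partial $5,000 increments; reduction = 35 × $24 = $840, leaving $600.
Sofia ($303,600): Health Coverage Credit: income exceeds $205,500 by $98,100, which is 20 full-or-partial $5,000 increments; reduction = 20 × $24 = $480, leaving $960.
Difference: |$600 − $960| = $360.

$360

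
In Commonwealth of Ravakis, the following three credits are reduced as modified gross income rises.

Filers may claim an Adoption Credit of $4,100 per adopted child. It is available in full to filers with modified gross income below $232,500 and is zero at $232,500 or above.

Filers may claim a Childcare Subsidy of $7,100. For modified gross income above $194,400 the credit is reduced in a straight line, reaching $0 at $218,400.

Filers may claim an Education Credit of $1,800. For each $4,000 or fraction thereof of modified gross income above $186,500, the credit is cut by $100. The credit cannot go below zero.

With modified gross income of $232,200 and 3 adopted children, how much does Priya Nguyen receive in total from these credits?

Adoption Credit: base = 3 × $4,100 = $12,300. $232,200 is below the $232,500 cutoff, so the full $12,300 applies.
Childcare Subsidy: $232,200 is at or above $218,400, so the credit is $0.
Education Credit: income exceeds $186,500 by $45,700, which is 12 full-or-partial $4,000 increments; reduction = 12 × $100 = $1,200, leaving $600.
Total: $12,300 + $0 + $600 = $12,900.

$12,900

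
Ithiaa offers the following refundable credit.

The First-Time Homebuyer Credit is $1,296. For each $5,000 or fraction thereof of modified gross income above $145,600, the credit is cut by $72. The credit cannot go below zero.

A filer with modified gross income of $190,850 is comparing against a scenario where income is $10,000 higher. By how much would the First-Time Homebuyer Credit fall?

At $190,850 — income exceeds $145,600 by $45,250, which is 10 full-or-partial $5,000 increments; reduction = 10 × $72 = $720, leaving $576.
At $200,850 — income exceeds $145,600 by $55,250, which is 12 full-or-partial $5,000 increments; reduction = 12 × $72 = $864, leaving $432.
Lost: $576 − $432 = $144.

$144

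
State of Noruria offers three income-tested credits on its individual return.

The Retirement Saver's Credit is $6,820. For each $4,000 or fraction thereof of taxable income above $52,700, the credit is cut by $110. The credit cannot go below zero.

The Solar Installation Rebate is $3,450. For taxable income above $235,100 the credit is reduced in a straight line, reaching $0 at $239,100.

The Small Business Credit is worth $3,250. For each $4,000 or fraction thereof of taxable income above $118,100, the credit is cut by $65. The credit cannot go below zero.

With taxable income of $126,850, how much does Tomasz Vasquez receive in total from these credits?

$11,235

Retirement Saver's Credit: income exceeds $52,700 by $74,150, which is 19 full-or-partial $4,000 increments; reduction = 19 × $110 = $2,090, leaving $4,730.
Solar Installation Rebate: $126,850 is at or below the $235,100 threshold, so the full $3,450 applies.
Small Business Credit: income exceeds $118,100 by $8,750, which is 3 full-or-partial $4,000 increments; reduction = 3 × $65 = $195, leaving $3,055.
Total: $4,730 + $3,450 + $3,055 = $11,235.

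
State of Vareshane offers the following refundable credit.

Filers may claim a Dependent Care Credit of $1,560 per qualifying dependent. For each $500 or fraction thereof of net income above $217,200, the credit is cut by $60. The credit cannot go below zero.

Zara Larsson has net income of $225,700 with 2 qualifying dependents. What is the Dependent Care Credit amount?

$2,100

Dependent Care Credit: base = 2 × $1,560 = $3,120. income exceeds $217,200 by $8,500, which is 17 full-or-partial $500 increments; reduction = 17 × $60 = $1,020, leaving $2,100.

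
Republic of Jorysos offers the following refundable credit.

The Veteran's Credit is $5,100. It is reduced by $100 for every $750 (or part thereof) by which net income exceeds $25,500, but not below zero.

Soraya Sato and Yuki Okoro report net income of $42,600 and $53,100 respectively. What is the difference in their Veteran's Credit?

$1,400

Soraya ($42,600): Veteran's Credit: income exceeds $25,500 by $17,100, which is 23 full-or-partial $750 increments; reduction = 23 × $100 = $2,300, leaving $2,800.
Yuki ($53,100): Veteran's Credit: income exceeds $25,500 by $27,600, which is 37 full-or-partial $750 increments; reduction = 37 × $100 = $3,700, leaving $1,400.
Difference: |$2,800 − $1,400| = $1,400.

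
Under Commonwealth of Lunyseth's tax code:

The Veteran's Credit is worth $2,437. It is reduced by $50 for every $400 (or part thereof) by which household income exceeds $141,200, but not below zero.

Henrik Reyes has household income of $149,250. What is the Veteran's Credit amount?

Veteran's Credit: income exceeds $141,200 by $8,050, which is 21 full-or-partial $400 increments; reduction = 21 × $50 = $1,050, leaving $1,387.

$1,387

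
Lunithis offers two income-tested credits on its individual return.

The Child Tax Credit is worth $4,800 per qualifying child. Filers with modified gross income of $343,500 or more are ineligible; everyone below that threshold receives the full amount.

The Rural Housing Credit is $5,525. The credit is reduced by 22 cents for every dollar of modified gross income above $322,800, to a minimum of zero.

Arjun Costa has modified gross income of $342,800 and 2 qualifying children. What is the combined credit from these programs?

$10,725

Child Tax Credit: base = 2 × $4,800 = $9,600. $342,800 is below the $343,500 cutoff, so the full $9,600 applies.
Rural Housing Credit: 22% of the $20,000 excess over $322,800 is $4,400; credit = $5,525 − $4,400 = $1,125.
Total: $9,600 + $1,125 = $10,725.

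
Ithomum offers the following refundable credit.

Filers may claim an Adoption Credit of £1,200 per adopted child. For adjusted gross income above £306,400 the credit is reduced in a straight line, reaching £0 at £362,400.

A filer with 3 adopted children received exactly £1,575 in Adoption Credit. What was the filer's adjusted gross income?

Full credit = 3 × £1,200 = £3,600.
£1,575 is 1,575/3,600 of the full £3,600, so 2,025/3,600 of the £56,000 range has been used: income = £306,400 + £56,000 × 2,025/3,600 = £337,900.

£337,900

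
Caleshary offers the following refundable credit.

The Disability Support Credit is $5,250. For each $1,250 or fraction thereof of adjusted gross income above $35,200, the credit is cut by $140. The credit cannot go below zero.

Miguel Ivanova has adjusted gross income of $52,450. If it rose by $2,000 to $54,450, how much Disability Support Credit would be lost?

At $52,450 — income exceeds $35,200 by $17,250, which is 14 full-or-partial $1,250 increments; reduction = 14 × $140 = $1,960, leaving $3,290.
At $54,450 — income exceeds $35,200 by $19,250, which is 16 full-or-partial $1,250 increments; reduction = 16 × $140 = $2,240, leaving $3,010.
Lost: $3,290 − $3,010 = $280.

$280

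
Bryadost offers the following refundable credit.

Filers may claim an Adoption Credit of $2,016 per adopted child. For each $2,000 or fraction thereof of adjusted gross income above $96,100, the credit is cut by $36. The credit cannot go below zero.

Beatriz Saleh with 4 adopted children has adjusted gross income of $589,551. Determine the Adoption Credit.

Adoption Credit: base = 4 × $2,016 = $8,064. income exceeds $96,100 by $493,451 → 247 increments × $36 = $8,892 ≥ base, so the credit is $0.

$0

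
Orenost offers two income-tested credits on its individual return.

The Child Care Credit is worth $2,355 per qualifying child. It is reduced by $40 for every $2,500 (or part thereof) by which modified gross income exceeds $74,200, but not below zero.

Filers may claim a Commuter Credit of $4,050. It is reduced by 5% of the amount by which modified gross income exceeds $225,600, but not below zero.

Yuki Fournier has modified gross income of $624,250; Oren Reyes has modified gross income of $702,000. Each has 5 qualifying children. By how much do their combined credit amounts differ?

$1,240

Yuki ($624,250): Child Care Credit: base = 5 × $2,355 = $11,775. income exceeds $74,200 by $550,050, which is 221 full-or-partial $2,500 increments; reduction = 221 × $40 = $8,840, leaving $2,935. Commuter Credit: 5% of the $398,650 excess over $225,600 is $19,932.50 ≥ base, so the credit is $0. total $2,935 + $0 = $2,935
Oren ($702,000): Child Care Credit: base = 5 × $2,355 = $11,775. income exceeds $74,200 by $627,800, which is 252 full-or-partial $2,500 increments; reduction = 252 × $40 = $10,080, leaving $1,695. Commuter Credit: 5% of the $476,400 excess over $225,600 is $23,820 ≥ base, so the credit is $0. total $1,695 + $0 = $1,695
Difference: |$2,935 − $1,695| = $1,240.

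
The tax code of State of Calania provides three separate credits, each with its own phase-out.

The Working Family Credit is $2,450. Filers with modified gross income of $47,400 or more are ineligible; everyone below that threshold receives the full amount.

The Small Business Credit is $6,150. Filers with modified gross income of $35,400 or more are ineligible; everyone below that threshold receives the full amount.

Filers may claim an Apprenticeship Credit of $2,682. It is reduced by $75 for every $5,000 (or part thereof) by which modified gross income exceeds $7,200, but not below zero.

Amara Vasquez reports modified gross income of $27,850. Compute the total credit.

$10,907

Working Family Credit: $27,850 is below the $47,400 cutoff, so the full $2,450 applies.
Small Business Credit: $27,850 is below the $35,400 cutoff, so the full $6,150 applies.
Apprenticeship Credit: income exceeds $7,200 by $20,650, which is 5 full-or-partial $5,000 increments; reduction = 5 × $75 = $375, leaving $2,307.
Total: $2,450 + $6,150 + $2,307 = $10,907.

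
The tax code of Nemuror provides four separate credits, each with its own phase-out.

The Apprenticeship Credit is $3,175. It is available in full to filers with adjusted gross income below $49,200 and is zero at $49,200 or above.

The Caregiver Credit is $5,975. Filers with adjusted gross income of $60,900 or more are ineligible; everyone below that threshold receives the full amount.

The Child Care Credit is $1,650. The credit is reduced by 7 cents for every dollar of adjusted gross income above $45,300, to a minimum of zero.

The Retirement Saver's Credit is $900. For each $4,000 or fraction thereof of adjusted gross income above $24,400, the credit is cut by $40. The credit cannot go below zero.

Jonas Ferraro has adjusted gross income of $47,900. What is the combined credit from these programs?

$11,278

Apprenticeship Credit: $47,900 is below the $49,200 cutoff, so the full $3,175 applies.
Caregiver Credit: $47,900 is below the $60,900 cutoff, so the full $5,975 applies.
Child Care Credit: 7% of the $2,600 excess over $45,300 is $182; credit = $1,650 − $182 = $1,468.
Retirement Saver's Credit: income exceeds $24,400 by $23,500, which is 6 full-or-partial $4,000 increments; reduction = 6 × $40 = $240, leaving $660.
Total: $3,175 + $5,975 + $1,468 + $660 = $11,278.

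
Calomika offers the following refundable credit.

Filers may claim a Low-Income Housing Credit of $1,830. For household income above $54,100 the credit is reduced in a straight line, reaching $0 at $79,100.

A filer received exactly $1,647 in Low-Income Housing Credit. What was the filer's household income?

$56,600

$1,647 is 1,647/1,830 of the full $1,830, so 183/1,830 of the $25,000 range has been used: income = $54,100 + $25,000 × 183/1,830 = $56,600.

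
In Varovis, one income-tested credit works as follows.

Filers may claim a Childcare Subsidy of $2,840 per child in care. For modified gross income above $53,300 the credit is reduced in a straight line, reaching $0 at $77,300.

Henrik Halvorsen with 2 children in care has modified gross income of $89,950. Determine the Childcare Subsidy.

$0

Childcare Subsidy: base = 2 × $2,840 = $5,680. $89,950 is at or above $77,300, so the credit is $0.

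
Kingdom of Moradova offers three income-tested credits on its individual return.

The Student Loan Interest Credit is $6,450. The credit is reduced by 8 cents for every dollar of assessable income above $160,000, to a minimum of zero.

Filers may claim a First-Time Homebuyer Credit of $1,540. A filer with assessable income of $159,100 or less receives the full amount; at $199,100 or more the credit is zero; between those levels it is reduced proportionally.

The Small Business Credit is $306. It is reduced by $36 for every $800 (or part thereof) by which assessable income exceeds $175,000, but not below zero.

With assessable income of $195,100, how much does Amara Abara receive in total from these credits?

$3,796

Student Loan Interest Credit: 8% of the $35,100 excess over $160,000 is $2,808; credit = $6,450 − $2,808 = $3,642.
First-Time Homebuyer Credit: $195,100 is $36,000 into a $40,000 phase-out range, leaving 4,000/40,000 of the credit: $1,540 × 4,000/40,000 = $154.
Small Business Credit: income exceeds $175,000 by $20,100 → 26 increments × $36 = $936 ≥ base, so the credit is $0.
Total: $3,642 + $154 + $0 = $3,796.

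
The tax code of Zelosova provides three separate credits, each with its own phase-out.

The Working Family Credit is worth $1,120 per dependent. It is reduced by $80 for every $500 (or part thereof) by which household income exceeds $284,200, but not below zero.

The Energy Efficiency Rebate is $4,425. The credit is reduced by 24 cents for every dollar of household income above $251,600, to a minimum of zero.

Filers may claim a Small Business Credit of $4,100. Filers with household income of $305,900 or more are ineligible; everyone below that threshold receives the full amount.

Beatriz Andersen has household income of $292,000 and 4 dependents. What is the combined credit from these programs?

$7,300

Working Family Credit: base = 4 × $1,120 = $4,480. income exceeds $284,200 by $7,800, which is 16 full-or-partial $500 increments; reduction = 16 × $80 = $1,280, leaving $3,200.
Energy Efficiency Rebate: 24% of the $40,400 excess over $251,600 is $9,696 ≥ base, so the credit is $0.
Small Business Credit: $292,000 is below the $305,900 cutoff, so the full $4,100 applies.
Total: $3,200 + $0 + $4,100 = $7,300.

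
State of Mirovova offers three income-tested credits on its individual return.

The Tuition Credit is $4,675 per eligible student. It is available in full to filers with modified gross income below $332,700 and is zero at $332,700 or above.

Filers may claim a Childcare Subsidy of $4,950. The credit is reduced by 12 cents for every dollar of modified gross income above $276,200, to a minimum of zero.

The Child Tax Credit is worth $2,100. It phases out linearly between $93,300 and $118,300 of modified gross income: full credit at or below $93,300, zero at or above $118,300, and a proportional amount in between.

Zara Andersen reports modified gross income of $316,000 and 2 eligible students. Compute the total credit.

Tuition Credit: base = 2 × $4,675 = $9,350. $316,000 is below the $332,700 cutoff, so the full $9,350 applies.
Childcare Subsidy: 12% of the $39,800 excess over $276,200 is $4,776; credit = $4,950 − $4,776 = $174.
Child Tax Credit: $316,000 is at or above $118,300, so the credit is $0.
Total: $9,350 + $174 + $0 = $9,524.

$9,524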